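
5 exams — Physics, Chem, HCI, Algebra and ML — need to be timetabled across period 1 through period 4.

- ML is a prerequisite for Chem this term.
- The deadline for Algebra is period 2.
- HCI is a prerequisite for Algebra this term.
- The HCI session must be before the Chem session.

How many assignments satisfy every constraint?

Splitting on Physics: it can be period 1 (6), period 2 (6), period 3 (6), period 4 (6). Listing each branch's schedules as (Chem, HCI, Algebra, ML) by period number:
Physics=period 1: (2,1,2,1) (3,1,2,1) (3,1,2,2) (4,1,2,1) (4,1,2,2) (4,1,2,3) — 6.
Physics=period 2: (2,1,2,1) (3,1,2,1) (3,1,2,2) (4,1,2,1) (4,1,2,2) (4,1,2,3) — 6.
Physics=period 3: (2,1,2,1) (3,1,2,1) (3,1,2,2) (4,1,2,1) (4,1,2,2) (4,1,2,3) — 6.
Physics=period 4: (2,1,2,1) (3,1,2,1) (3,1,2,2) (4,1,2,1) (4,1,2,2) (4,1,2,3) — 6.
Summing: 6 + 6 + 6 + 6 = 24.

24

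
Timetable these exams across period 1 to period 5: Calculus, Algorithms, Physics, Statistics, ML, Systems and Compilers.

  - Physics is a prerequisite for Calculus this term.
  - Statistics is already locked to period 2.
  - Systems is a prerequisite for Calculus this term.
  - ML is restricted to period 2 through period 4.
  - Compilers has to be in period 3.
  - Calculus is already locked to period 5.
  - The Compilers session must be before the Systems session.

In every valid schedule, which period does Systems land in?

period 4

Compilers is fixed at period 3 and must come before Systems, so Systems is at least period 4.
Calculus is fixed at period 5 and must come after Systems, so Systems is at most period 4.
So Systems must be period 4.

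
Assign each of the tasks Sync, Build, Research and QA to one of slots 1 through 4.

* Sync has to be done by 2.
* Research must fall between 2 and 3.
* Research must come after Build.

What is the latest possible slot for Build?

2

Downstream work caps Build at 2.
Build at 2 is achievable: Build in 2, QA in 1, Sync in 1, Research in 3.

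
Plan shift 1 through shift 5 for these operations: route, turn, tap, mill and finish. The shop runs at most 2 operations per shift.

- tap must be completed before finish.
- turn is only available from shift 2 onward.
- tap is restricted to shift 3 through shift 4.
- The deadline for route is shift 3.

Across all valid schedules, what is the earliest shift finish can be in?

shift 4

Precedence pushes finish to at least shift 4.
finish at shift 4 is achievable: mill=shift 1; turn=shift 2; tap=shift 3; finish=shift 4; route=shift 1.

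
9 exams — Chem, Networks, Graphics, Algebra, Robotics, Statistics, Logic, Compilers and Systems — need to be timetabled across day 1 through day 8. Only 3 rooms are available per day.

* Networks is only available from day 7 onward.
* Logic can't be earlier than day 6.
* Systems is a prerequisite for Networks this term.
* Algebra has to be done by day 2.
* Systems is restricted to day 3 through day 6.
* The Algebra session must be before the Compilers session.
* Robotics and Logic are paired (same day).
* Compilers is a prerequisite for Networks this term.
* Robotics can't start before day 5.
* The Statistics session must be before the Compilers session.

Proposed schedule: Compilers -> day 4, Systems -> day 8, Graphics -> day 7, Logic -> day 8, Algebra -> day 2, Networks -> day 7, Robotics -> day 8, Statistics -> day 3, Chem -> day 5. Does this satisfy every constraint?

Robotics can't start before day 5 — holds.
Systems is restricted to day 3 through day 6 — violated.
Networks is only available from day 7 onward — holds.
Logic can't be earlier than day 6 — holds.
The Algebra session must be before the Compilers session — holds.
Systems is a prerequisite for Networks this term — violated.
Compilers is a prerequisite for Networks this term — holds.
Only 3 rooms are available per day — holds.
The Statistics session must be before the Compilers session — holds.
Robotics and Logic are paired (same day) — holds.
Algebra has to be done by day 2 — holds.

No — it violates: Systems is restricted to day 3 through day 6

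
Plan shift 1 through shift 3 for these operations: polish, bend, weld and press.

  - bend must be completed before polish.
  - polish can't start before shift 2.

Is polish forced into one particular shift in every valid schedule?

polish can be shift 2 (e.g. weld=shift 1; polish=shift 2; press=shift 1; bend=shift 1) or shift 3 (e.g. weld=shift 1; press=shift 1; bend=shift 1; polish=shift 3).

No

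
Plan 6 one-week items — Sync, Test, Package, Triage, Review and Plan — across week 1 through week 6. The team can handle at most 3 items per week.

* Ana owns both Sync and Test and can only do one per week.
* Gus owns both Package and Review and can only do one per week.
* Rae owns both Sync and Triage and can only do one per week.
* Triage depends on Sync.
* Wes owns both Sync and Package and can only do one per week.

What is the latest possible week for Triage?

week 6

Precedence pushes Triage to at least week 2.
Triage at week 6 is achievable: Plan in week 1, Triage in week 6, Package in week 2, Sync in week 1, Test in week 2, Review in week 1.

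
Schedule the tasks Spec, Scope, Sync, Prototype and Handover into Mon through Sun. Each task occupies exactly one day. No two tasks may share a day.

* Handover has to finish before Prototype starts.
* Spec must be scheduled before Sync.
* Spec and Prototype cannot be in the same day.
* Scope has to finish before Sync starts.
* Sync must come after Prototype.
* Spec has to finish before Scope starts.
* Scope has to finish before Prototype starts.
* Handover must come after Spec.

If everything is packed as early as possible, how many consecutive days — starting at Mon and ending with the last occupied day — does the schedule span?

5 days

The precedence chain requires at least 4 distinct days.
With at most 1 per day and 5 tasks, at least 5 days are needed.
5 works (last occupied day: Fri): for example Handover in Wed, Scope in Tue, Prototype in Thu, Spec in Mon, Sync in Fri.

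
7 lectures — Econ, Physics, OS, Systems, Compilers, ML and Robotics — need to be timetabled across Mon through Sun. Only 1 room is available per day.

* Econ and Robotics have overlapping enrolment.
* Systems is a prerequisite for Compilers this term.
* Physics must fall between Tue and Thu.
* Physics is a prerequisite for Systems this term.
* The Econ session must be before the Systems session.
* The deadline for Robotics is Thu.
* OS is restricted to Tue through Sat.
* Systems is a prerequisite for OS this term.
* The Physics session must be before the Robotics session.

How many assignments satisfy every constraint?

Splitting on Econ: it can be Mon (11), Tue (1), Wed (1), Thu (1). Listing each branch's schedules as (Physics, OS, Systems, Compilers, ML, Robotics):
Econ=Mon: (Tue,Fri,Wed,Sat,Sun,Thu) (Tue,Fri,Wed,Sun,Sat,Thu) (Tue,Fri,Thu,Sat,Sun,Wed) (Tue,Fri,Thu,Sun,Sat,Wed) (Tue,Sat,Wed,Fri,Sun,Thu) (Tue,Sat,Wed,Sun,Fri,Thu) (Tue,Sat,Thu,Fri,Sun,Wed) (Tue,Sat,Thu,Sun,Fri,Wed) (Tue,Sat,Fri,Sun,Wed,Thu) (Tue,Sat,Fri,Sun,Thu,Wed) (Wed,Sat,Fri,Sun,Tue,Thu) — 11.
Econ=Tue: (Wed,Sat,Fri,Sun,Mon,Thu) — 1.
Econ=Wed: (Tue,Sat,Fri,Sun,Mon,Thu) — 1.
Econ=Thu: (Tue,Sat,Fri,Sun,Mon,Wed) — 1.
Summing: 11 + 1 + 1 + 1 = 14.

14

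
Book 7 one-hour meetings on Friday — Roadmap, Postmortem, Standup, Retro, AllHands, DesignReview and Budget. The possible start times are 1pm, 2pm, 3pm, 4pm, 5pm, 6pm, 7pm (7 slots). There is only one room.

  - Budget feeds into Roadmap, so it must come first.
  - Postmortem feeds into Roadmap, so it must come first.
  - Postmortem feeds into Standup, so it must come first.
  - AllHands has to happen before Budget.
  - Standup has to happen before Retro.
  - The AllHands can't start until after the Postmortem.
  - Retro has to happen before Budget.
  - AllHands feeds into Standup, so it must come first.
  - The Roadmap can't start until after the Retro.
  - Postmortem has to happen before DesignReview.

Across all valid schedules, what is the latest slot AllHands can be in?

3pm

Precedence pushes AllHands to at least 2pm; downstream work caps AllHands at 3pm.
AllHands at 3pm is achievable: AllHands=3pm, Retro=5pm, Budget=6pm, Standup=4pm, Postmortem=1pm, Roadmap=7pm, DesignReview=2pm.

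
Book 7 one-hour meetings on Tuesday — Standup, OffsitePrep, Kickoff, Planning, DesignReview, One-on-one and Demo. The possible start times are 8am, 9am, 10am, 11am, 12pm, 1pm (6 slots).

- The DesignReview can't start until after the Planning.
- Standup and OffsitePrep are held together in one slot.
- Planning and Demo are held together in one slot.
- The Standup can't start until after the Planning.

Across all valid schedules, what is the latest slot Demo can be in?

12pm

Demo must be in the same slot as Planning, which can't be after 12pm, so Demo is at most 12pm.
Demo at 12pm is achievable: Kickoff -> 8am, OffsitePrep -> 1pm, DesignReview -> 1pm, Standup -> 1pm, Demo -> 12pm, One-on-one -> 8am, Planning -> 12pm.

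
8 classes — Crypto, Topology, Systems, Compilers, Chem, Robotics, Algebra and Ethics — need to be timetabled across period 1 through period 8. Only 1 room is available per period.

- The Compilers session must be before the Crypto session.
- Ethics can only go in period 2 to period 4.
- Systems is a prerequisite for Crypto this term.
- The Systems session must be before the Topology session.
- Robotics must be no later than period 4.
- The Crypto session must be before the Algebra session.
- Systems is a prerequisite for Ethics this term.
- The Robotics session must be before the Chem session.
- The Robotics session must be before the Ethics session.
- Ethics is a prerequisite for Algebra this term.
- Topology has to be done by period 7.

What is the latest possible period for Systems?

period 3

Downstream work caps Systems at period 3.
Systems at period 3 is achievable: Chem -> period 8; Systems -> period 3; Crypto -> period 6; Ethics -> period 4; Algebra -> period 7; Topology -> period 5; Compilers -> period 2; Robotics -> period 1.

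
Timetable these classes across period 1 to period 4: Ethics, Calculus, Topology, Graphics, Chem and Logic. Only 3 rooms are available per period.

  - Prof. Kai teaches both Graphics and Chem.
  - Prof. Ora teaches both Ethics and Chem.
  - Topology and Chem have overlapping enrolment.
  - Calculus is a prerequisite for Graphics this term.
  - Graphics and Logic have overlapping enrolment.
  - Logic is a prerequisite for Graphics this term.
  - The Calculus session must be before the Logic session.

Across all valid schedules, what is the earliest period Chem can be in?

period 1

Chem at period 1 is achievable: Topology -> period 2; Graphics -> period 3; Logic -> period 2; Calculus -> period 1; Ethics -> period 2; Chem -> period 1.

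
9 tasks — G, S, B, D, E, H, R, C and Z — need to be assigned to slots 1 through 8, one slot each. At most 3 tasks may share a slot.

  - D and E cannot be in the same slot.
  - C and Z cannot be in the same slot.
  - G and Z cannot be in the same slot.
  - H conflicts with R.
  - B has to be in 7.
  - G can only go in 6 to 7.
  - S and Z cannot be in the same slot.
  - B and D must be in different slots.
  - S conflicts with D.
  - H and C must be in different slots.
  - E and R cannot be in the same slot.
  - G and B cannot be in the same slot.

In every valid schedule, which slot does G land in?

G's window is 6–7.
B is fixed at 7, and G can't share a slot with B.
So G must be 6.

6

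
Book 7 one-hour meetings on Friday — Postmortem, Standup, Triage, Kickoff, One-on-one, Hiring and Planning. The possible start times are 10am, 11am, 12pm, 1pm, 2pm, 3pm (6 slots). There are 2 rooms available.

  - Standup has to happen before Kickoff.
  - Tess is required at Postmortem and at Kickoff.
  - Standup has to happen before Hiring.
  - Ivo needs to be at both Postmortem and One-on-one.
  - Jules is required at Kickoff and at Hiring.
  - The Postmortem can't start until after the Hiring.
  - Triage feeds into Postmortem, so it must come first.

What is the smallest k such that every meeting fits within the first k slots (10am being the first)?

The precedence chain requires at least 3 distinct slots.
With at most 2 per slot and 7 meetings, at least 4 slots are needed.
4 works (last occupied slot: 1pm): for example Hiring in 11am; Kickoff in 1pm; Triage in 10am; Postmortem in 12pm; One-on-one in 11am; Planning in 12pm; Standup in 10am.

4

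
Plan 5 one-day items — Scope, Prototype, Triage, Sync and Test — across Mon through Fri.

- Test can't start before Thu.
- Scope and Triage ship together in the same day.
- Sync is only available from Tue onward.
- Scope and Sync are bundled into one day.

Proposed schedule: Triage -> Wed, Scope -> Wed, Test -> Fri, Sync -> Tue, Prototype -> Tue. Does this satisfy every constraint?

Invalid. Scope and Sync are bundled into one day.

Scope and Sync are bundled into one day — violated.
Sync is only available from Tue onward — holds.
Test can't start before Thu — holds.
Scope and Triage ship together in the same day — holds.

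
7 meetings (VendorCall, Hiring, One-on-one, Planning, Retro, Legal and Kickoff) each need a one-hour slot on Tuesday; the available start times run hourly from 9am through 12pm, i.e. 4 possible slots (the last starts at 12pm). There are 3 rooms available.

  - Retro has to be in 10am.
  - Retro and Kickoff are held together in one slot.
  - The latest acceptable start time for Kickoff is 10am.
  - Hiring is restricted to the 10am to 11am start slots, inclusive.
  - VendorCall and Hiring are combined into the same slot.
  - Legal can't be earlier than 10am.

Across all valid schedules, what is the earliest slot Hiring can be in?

Hiring is available from 10am; Hiring's own window allows nothing later than 11am.
Hiring at 11am is achievable: Hiring -> 11am; Kickoff -> 10am; Legal -> 10am; One-on-one -> 9am; VendorCall -> 11am; Planning -> 9am; Retro -> 10am.
Nothing earlier works — the capacity limit rule out every slot before 11am.

11am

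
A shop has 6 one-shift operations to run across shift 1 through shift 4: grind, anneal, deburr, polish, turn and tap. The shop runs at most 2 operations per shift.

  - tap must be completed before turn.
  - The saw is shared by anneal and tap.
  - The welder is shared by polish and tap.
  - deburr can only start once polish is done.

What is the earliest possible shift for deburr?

shift 2

Precedence pushes deburr to at least shift 2.
deburr at shift 2 is achievable: turn in shift 3, polish in shift 1, deburr in shift 2, grind in shift 1, anneal in shift 3, tap in shift 2.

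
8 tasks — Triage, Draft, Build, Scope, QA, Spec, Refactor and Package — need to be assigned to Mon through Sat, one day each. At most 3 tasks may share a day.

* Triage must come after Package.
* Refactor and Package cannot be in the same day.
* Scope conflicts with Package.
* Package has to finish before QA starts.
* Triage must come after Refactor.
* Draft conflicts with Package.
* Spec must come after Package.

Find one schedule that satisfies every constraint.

Build -> Mon; Refactor -> Tue; Draft -> Wed; Package -> Mon; Scope -> Wed; Spec -> Tue; QA -> Tue; Triage -> Wed

Checking: Package(Mon) before Triage(Wed); Package(Mon) before Spec(Tue); Refactor(Tue) before Triage(Wed); Package(Mon) before QA(Tue); Draft(Wed) != Package(Mon); Scope(Wed) != Package(Mon); Refactor(Tue) != Package(Mon); max 3 per day (cap 3).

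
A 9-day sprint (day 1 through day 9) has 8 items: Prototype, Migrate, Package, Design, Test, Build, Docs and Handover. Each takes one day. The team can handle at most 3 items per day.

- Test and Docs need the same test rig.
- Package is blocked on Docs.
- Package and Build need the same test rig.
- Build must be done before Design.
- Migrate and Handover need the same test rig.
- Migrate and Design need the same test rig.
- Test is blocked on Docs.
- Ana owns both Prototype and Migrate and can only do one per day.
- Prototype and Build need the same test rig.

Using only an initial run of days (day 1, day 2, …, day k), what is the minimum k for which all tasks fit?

The precedence chain requires at least 2 distinct days.
With at most 3 per day and 8 tasks, at least 3 days are needed.
3 works (last occupied day: day 3): for example Handover -> day 3; Design -> day 2; Build -> day 1; Package -> day 2; Migrate -> day 1; Prototype -> day 3; Docs -> day 1; Test -> day 2.

3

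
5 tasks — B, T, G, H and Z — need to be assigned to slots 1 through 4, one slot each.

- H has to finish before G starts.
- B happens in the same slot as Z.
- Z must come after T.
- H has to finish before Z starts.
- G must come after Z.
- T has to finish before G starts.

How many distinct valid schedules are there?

6

Splitting on B: it can be 2 (2), 3 (4). Listing each branch's schedules as (T, G, H, Z):
B=2: (1,3,1,2) (1,4,1,2) — 2.
B=3: (1,4,1,3) (1,4,2,3) (2,4,1,3) (2,4,2,3) — 4.
Summing: 2 + 4 = 6.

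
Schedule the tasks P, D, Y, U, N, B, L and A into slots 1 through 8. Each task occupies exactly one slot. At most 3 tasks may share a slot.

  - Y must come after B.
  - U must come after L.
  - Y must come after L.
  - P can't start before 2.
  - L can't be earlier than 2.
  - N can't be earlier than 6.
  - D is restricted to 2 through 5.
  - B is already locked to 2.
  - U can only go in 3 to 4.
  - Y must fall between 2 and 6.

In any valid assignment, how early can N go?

N is available from 6.
N at 6 is achievable: L in 2; N in 6; A in 1; Y in 3; B in 2; U in 3; D in 2; P in 3.

6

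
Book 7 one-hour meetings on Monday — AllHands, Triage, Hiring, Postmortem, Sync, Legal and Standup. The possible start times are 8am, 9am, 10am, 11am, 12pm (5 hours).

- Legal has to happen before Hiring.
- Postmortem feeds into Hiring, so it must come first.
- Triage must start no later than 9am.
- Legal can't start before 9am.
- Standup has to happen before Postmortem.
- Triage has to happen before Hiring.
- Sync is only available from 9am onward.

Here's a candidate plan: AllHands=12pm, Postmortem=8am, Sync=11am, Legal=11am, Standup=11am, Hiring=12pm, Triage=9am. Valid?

Triage has to happen before Hiring — holds.
Legal has to happen before Hiring — holds.
Sync is only available from 9am onward — holds.
Standup has to happen before Postmortem — violated.
Postmortem feeds into Hiring, so it must come first — holds.
Triage must start no later than 9am — holds.
Legal can't start before 9am — holds.

No. Standup has to happen before Postmortem is not satisfied.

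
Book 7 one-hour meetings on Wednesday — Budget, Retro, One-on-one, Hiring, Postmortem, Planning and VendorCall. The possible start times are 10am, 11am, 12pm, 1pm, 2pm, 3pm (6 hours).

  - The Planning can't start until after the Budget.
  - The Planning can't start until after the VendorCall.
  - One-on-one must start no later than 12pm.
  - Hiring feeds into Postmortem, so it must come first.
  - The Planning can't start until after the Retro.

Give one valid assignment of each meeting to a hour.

Postmortem -> 11am; Retro -> 10am; VendorCall -> 10am; Hiring -> 10am; Budget -> 10am; Planning -> 11am; One-on-one -> 10am

Checking: Retro(10am) before Planning(11am); Hiring(10am) before Postmortem(11am); Budget(10am) before Planning(11am); VendorCall(10am) before Planning(11am); One-on-one=10am in [10am,12pm].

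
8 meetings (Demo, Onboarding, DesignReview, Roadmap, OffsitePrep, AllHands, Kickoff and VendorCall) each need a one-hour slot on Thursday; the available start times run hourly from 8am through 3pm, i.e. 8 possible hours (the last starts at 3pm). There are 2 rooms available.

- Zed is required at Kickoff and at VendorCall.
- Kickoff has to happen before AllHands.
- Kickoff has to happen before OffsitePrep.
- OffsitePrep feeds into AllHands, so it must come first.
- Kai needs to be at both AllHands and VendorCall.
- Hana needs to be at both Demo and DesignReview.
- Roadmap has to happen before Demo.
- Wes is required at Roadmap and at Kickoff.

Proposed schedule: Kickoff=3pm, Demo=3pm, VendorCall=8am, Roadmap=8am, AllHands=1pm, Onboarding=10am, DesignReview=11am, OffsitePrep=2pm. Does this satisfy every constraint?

No. Kickoff has to happen before AllHands is not satisfied.

Hana needs to be at both Demo and DesignReview — holds.
Kai needs to be at both AllHands and VendorCall — holds.
Kickoff has to happen before OffsitePrep — violated.
There are 2 rooms available — holds.
Roadmap has to happen before Demo — holds.
Kickoff has to happen before AllHands — violated.
OffsitePrep feeds into AllHands, so it must come first — violated.
Wes is required at Roadmap and at Kickoff — holds.
Zed is required at Kickoff and at VendorCall — holds.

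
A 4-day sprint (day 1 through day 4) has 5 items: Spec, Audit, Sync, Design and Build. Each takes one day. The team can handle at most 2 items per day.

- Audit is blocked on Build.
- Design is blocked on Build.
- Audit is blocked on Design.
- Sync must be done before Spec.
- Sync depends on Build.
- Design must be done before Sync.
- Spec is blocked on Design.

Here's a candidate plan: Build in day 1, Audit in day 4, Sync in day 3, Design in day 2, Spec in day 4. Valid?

Yes, all constraints hold

Sync must be done before Spec — holds.
The team can handle at most 2 items per day — holds.
Design is blocked on Build — holds.
Sync depends on Build — holds.
Design must be done before Sync — holds.
Audit is blocked on Design — holds.
Audit is blocked on Build — holds.
Spec is blocked on Design — holds.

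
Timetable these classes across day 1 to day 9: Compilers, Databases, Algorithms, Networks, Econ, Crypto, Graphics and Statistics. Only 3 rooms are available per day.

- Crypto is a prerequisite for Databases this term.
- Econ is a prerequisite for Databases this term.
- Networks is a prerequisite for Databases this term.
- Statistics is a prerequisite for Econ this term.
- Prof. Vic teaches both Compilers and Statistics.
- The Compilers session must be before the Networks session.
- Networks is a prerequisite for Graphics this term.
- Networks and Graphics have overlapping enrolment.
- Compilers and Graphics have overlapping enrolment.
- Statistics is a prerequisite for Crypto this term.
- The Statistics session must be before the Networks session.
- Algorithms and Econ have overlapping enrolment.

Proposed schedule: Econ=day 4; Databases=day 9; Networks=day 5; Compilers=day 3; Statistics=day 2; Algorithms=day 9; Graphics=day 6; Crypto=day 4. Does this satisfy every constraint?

Only 3 rooms are available per day — holds.
The Statistics session must be before the Networks session — holds.
Econ is a prerequisite for Databases this term — holds.
Networks and Graphics have overlapping enrolment — holds.
Compilers and Graphics have overlapping enrolment — holds.
Crypto is a prerequisite for Databases this term — holds.
Statistics is a prerequisite for Econ this term — holds.
Prof. Vic teaches both Compilers and Statistics — holds.
Algorithms and Econ have overlapping enrolment — holds.
Networks is a prerequisite for Databases this term — holds.
Networks is a prerequisite for Graphics this term — holds.
The Compilers session must be before the Networks session — holds.
Statistics is a prerequisite for Crypto this term — holds.

Yes, all constraints hold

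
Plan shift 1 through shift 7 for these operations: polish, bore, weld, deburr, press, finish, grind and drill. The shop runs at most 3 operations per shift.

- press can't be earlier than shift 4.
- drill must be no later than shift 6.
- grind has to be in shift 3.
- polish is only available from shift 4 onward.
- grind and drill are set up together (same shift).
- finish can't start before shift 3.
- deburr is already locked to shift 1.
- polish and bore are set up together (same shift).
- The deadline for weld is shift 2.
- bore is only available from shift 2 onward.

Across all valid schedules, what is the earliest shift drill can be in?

shift 3

Drill must be in the same shift as grind, which can't be before shift 3, so drill is at least shift 3; drill's own window allows nothing later than shift 6; drill must be in the same shift as grind, which can't be after shift 3, so drill is at most shift 3.
drill at shift 3 is achievable: drill -> shift 3, weld -> shift 1, finish -> shift 3, deburr -> shift 1, grind -> shift 3, polish -> shift 4, press -> shift 4, bore -> shift 4.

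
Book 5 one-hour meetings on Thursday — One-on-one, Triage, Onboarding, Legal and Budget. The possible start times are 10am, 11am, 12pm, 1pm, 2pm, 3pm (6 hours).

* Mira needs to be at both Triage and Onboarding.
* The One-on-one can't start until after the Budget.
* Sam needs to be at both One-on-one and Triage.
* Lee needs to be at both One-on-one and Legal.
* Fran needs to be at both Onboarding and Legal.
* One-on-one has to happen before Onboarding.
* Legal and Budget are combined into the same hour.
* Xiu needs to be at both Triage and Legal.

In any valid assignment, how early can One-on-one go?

Precedence pushes One-on-one to at least 11am; downstream work caps One-on-one at 2pm.
One-on-one at 11am is achievable: One-on-one=11am, Triage=1pm, Budget=10am, Onboarding=12pm, Legal=10am.

11am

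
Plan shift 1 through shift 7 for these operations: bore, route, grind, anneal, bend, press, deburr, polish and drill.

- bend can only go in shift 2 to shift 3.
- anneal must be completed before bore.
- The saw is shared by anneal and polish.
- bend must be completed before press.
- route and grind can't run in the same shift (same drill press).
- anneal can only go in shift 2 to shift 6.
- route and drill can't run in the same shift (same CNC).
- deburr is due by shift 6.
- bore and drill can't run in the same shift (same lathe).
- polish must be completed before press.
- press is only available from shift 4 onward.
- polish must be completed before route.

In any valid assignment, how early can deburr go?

shift 1

Deburr's own window allows nothing later than shift 6.
deburr at shift 1 is achievable: bend=shift 2, anneal=shift 2, deburr=shift 1, drill=shift 1, route=shift 2, bore=shift 3, polish=shift 1, press=shift 4, grind=shift 1.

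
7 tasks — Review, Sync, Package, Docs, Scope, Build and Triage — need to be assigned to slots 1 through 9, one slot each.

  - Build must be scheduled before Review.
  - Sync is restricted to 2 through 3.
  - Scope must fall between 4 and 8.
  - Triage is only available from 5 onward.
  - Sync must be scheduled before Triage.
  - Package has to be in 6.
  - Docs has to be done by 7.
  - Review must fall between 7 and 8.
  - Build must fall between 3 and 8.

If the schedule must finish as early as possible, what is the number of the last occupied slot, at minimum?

The precedence chain requires at least 2 distinct slots.
Review can't be placed before 7, so the schedule must run through at least slot 7.
7 works (last occupied slot: 7): for example Scope=4, Review=7, Package=6, Triage=5, Docs=1, Build=3, Sync=2.

slot 7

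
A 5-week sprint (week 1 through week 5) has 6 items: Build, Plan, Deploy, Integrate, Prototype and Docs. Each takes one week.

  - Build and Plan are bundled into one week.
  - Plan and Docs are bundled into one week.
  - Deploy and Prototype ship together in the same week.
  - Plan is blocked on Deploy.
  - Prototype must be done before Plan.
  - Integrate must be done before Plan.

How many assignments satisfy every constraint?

30

Splitting on Build: it can be week 2 (1), week 3 (4), week 4 (9), week 5 (16). Listing each branch's schedules as (Plan, Deploy, Integrate, Prototype, Docs) by week number:
Build=week 2: (2,1,1,1,2) — 1.
Build=week 3: (3,1,1,1,3) (3,1,2,1,3) (3,2,1,2,3) (3,2,2,2,3) — 4.
Build=week 4: (4,1,1,1,4) (4,1,2,1,4) (4,1,3,1,4) (4,2,1,2,4) (4,2,2,2,4) (4,2,3,2,4) (4,3,1,3,4) (4,3,2,3,4) (4,3,3,3,4) — 9.
Build=week 5: (5,1,1,1,5) (5,1,2,1,5) (5,1,3,1,5) (5,1,4,1,5) (5,2,1,2,5) (5,2,2,2,5) (5,2,3,2,5) (5,2,4,2,5) (5,3,1,3,5) (5,3,2,3,5) (5,3,3,3,5) (5,3,4,3,5) (5,4,1,4,5) (5,4,2,4,5) (5,4,3,4,5) (5,4,4,4,5) — 16.
Summing: 1 + 4 + 9 + 16 = 30.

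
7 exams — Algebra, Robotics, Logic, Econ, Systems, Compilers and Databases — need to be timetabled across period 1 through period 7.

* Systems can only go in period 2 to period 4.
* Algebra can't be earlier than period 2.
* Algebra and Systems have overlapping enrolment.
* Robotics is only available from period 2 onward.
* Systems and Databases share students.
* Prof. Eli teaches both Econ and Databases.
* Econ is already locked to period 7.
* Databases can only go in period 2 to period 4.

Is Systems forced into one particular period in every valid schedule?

Systems can be period 2 (e.g. Algebra -> period 3; Robotics -> period 2; Econ -> period 7; Logic -> period 1; Databases -> period 3; Systems -> period 2; Compilers -> period 1) or period 3 (e.g. Econ -> period 7, Databases -> period 2, Logic -> period 1, Compilers -> period 1, Robotics -> period 2, Algebra -> period 2, Systems -> period 3).

No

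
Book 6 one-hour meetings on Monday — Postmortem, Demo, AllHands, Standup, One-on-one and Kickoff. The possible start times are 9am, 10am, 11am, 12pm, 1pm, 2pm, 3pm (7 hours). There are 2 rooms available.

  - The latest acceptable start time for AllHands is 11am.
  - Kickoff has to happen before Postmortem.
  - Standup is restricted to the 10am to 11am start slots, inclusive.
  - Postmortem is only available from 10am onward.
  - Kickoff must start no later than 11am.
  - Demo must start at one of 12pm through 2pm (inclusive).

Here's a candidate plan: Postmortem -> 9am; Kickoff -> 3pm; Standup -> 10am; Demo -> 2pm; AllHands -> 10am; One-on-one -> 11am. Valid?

There are 2 rooms available — holds.
Kickoff has to happen before Postmortem — violated.
Demo must start at one of 12pm through 2pm (inclusive) — holds.
The latest acceptable start time for AllHands is 11am — holds.
Postmortem is only available from 10am onward — violated.
Standup is restricted to the 10am to 11am start slots, inclusive — holds.
Kickoff must start no later than 11am — violated.

No. Kickoff has to happen before Postmortem is not satisfied.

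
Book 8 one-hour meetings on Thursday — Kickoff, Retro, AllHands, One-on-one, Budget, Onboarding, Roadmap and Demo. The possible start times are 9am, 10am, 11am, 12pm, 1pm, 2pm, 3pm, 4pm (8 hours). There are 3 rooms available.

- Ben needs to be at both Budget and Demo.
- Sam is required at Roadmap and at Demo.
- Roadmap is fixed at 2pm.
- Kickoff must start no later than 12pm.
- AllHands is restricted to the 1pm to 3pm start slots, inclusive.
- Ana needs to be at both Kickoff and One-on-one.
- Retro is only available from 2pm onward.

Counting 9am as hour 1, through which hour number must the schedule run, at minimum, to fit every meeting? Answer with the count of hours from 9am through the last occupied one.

With at most 3 per hour and 8 meetings, at least 3 hours are needed.
Retro can't be placed before 2pm — that is hour 6 counting from 9am — so the schedule must run through at least 6 hours.
6 works (last occupied hour: 2pm): for example Demo -> 10am, Roadmap -> 2pm, Kickoff -> 9am, Onboarding -> 9am, Budget -> 9am, Retro -> 2pm, AllHands -> 1pm, One-on-one -> 10am.

6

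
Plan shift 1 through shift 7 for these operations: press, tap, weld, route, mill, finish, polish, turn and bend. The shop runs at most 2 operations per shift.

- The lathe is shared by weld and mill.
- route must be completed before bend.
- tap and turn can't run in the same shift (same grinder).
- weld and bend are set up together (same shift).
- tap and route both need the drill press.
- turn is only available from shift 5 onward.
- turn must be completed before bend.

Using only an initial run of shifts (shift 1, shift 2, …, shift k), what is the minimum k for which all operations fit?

The precedence chain requires at least 2 distinct shifts.
With at most 2 per shift and 9 operations, at least 5 shifts are needed.
Propagating the time windows through the other constraints, weld can't land before shift 6, so the schedule must run through at least shift 6.
6 works (last occupied shift: shift 6): for example tap -> shift 2; bend -> shift 6; turn -> shift 5; finish -> shift 3; polish -> shift 3; route -> shift 1; mill -> shift 2; press -> shift 1; weld -> shift 6.

6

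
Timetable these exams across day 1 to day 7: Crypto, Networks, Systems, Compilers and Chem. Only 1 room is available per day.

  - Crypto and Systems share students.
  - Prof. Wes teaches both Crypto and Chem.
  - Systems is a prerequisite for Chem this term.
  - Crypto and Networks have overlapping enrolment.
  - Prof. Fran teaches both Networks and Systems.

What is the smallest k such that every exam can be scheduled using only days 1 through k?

The precedence chain requires at least 2 distinct days.
With at most 1 per day and 5 exams, at least 5 days are needed.
5 works (last occupied day: day 5): for example Chem -> day 2, Networks -> day 4, Crypto -> day 3, Compilers -> day 5, Systems -> day 1.

5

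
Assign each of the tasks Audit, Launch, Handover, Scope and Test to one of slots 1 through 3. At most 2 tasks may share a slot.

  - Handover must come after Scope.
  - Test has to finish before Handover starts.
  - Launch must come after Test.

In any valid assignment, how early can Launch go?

2

Precedence pushes Launch to at least 2.
Launch at 2 is achievable: Test in 1; Scope in 1; Launch in 2; Handover in 2; Audit in 3.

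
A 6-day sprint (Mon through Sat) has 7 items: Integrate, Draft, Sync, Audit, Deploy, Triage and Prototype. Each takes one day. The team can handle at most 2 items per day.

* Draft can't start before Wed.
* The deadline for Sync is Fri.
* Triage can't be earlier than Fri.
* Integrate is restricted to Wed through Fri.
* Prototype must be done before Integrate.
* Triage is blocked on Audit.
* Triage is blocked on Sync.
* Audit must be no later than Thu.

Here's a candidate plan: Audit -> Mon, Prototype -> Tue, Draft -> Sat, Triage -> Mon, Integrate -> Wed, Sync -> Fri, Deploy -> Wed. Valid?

No. Triage is blocked on Sync is not satisfied.

Prototype must be done before Integrate — holds.
Integrate is restricted to Wed through Fri — holds.
Triage can't be earlier than Fri — violated.
The deadline for Sync is Fri — holds.
Triage is blocked on Sync — violated.
The team can handle at most 2 items per day — holds.
Triage is blocked on Audit — violated.
Draft can't start before Wed — holds.
Audit must be no later than Thu — holds.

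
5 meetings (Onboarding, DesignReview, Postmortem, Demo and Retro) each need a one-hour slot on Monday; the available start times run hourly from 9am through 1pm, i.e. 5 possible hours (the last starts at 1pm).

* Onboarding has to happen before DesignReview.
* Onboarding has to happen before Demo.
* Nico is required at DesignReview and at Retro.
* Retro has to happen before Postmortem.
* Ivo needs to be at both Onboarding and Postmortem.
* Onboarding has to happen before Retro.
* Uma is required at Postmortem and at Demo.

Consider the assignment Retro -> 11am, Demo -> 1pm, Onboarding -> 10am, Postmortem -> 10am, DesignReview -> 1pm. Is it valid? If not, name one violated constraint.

Uma is required at Postmortem and at Demo — holds.
Onboarding has to happen before DesignReview — holds.
Ivo needs to be at both Onboarding and Postmortem — violated.
Retro has to happen before Postmortem — violated.
Onboarding has to happen before Retro — holds.
Onboarding has to happen before Demo — holds.
Nico is required at DesignReview and at Retro — holds.

Invalid. Ivo needs to be at both Onboarding and Postmortem.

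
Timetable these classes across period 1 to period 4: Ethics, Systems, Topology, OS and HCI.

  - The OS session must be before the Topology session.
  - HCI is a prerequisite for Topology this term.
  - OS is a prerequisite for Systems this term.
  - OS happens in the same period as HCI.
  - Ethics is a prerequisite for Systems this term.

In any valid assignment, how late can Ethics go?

period 3

Downstream work caps Ethics at period 3.
Ethics at period 3 is achievable: HCI=period 1, Ethics=period 3, OS=period 1, Systems=period 4, Topology=period 2.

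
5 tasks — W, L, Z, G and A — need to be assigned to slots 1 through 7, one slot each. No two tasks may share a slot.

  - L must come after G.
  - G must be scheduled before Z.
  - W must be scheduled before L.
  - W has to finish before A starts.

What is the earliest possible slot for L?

3

Precedence pushes L to at least 2.
L at 3 is achievable: G=2; L=3; W=1; Z=4; A=5.
Nothing earlier works — the capacity limit rule out every slot before 3.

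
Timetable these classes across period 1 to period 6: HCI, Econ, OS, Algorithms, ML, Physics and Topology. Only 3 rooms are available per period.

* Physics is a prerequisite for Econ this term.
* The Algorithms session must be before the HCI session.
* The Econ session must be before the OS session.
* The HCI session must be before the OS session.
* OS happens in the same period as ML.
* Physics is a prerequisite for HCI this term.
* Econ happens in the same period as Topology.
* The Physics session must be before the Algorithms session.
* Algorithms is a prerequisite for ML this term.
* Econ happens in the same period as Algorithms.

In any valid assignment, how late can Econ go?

Precedence pushes Econ to at least period 2; Econ must be in the same period as Algorithms, which can't be after period 4, so Econ is at most period 4.
Econ at period 4 is achievable: Physics=period 1; ML=period 6; Algorithms=period 4; Topology=period 4; Econ=period 4; HCI=period 5; OS=period 6.

period 4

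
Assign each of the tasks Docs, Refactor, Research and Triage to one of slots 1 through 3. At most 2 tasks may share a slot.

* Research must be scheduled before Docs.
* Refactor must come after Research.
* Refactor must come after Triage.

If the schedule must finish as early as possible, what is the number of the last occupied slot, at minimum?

slot 2

The precedence chain requires at least 2 distinct slots.
With at most 2 per slot and 4 tasks, at least 2 slots are needed.
2 works (last occupied slot: 2): for example Research -> 1, Triage -> 1, Refactor -> 2, Docs -> 2.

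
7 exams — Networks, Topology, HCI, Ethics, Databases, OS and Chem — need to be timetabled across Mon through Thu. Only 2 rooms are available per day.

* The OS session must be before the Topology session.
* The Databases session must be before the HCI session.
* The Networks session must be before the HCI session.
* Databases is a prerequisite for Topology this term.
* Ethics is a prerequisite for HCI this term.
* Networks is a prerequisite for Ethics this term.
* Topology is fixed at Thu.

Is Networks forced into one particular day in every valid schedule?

Networks can be Mon (e.g. Topology -> Thu, Ethics -> Tue, Chem -> Wed, Databases -> Mon, OS -> Tue, Networks -> Mon, HCI -> Wed) or Tue (e.g. Topology -> Thu, Ethics -> Wed, HCI -> Thu, Chem -> Tue, Networks -> Tue, Databases -> Mon, OS -> Mon).

No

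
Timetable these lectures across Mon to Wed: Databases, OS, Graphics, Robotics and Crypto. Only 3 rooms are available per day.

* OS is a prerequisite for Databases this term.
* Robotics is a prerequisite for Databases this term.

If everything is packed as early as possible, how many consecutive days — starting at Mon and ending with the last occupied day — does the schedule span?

2

The precedence chain requires at least 2 distinct days.
With at most 3 per day and 5 lectures, at least 2 days are needed.
2 works (last occupied day: Tue): for example Databases=Tue, Robotics=Mon, Graphics=Mon, OS=Mon, Crypto=Tue.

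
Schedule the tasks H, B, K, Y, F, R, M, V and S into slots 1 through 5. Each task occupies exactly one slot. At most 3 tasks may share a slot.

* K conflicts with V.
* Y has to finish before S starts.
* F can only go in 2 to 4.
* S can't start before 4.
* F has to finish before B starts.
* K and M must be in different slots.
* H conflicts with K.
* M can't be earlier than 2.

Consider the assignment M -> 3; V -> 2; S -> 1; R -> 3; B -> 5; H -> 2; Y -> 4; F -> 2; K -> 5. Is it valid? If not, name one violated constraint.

No — it violates: Y has to finish before S starts

S can't start before 4 — violated.
M can't be earlier than 2 — holds.
H conflicts with K — holds.
K conflicts with V — holds.
Y has to finish before S starts — violated.
K and M must be in different slots — holds.
F can only go in 2 to 4 — holds.
At most 3 tasks may share a slot — holds.
F has to finish before B starts — holds.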